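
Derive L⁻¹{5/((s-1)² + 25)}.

Form: b/((s-a)² + b²) → e^(at)sin(bt). With a=1, b=5

Final answer: e^t·sin(5t)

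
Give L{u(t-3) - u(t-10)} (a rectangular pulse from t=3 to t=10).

L{u(t-a)} = e^(-as)/s. L{u(t-3) - u(t-10)} = (e^(-3s) - e^(-10s))/s

Final answer: (e^(-3s) - e^(-10s))/s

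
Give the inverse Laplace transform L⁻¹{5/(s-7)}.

L⁻¹{1/(s-a)} = e^(at), so L⁻¹{1/(s-7)} = e^(7t), and L⁻¹{5/(s-7)} = 5·e^(7t)

Final answer: 5·e^(7t)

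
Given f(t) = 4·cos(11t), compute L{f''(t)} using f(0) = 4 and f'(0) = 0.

F(s) = 4s/(s² + 121). L{f''(t)} = s²F(s) - sf(0) - f'(0) = 4s³/(s² + 121) - 4s = (4s³ - 4s(s² + 121))/(s² + 121) = -484s/(s² + 121)

Final answer: -484s/(s² + 121)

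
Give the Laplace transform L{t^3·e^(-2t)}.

L{t^n·e^(at)} = n!/(s-a)^(n+1), so L{t^3·e^(-2t)} = 6/(s+2)^4

Final answer: 6/(s+2)^4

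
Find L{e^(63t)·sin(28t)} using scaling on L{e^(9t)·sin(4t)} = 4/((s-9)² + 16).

Scaling with a=7: L{e^(63t)·sin(28t)} = (1/7) · 4/((s/7-9)² + 16). Simplifying: 28/((s-63)² + 784)

Final answer: 28/((s-63)² + 784)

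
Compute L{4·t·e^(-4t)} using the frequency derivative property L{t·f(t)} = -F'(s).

L{e^(-4t)} = 1/(s+4). By frequency derivative: L{t·e^(-4t)} = -d/ds[1/(s+4)] = -(-1)/(s+4)² = 1/(s+4)². Then L{4·t·e^(-4t)} = 4·1/(s+4)² = 4/(s+4)²

Final answer: 4/(s+4)²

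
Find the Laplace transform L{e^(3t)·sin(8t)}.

L{e^(at)·sin(ωt)} = ω/((s-a)² + ω²), so L{e^(3t)·sin(8t)} = 8/((s-3)² + 64)

Final answer: 8/((s-3)² + 64)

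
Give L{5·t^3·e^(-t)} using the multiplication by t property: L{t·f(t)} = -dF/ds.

Using L{t^n·e^(at)} = n!/(s-a)^(n+1), L{t^3·e^(-t)} = 6/(s+1)^4, so L{5·t^3·e^(-t)} = 5·6/(s+1)^4 = 30/(s+1)^4

Final answer: 30/(s+1)^4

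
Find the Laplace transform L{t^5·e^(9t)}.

L{t^n·e^(at)} = n!/(s-a)^(n+1), so L{t^5·e^(9t)} = 120/(s-9)^6

Final answer: 120/(s-9)^6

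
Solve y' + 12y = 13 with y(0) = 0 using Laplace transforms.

sY + 12Y = 13/s. Y = 13/(s(s+12)). Partial fractions: Y = 13/12/s - 13/12/(s+12)

Final answer: y(t) = 13/12(1 - e^(-12t))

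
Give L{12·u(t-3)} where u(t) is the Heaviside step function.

L{u(t-a)} = e^(-as)/s. Here a=3, so L{u(t-3)} = e^(-3s)/s, and L{12·u(t-3)} = 12·e^(-3s)/s

Final answer: 12·e^(-3s)/s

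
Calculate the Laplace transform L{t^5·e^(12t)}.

L{t^n·e^(at)} = n!/(s-a)^(n+1), so L{t^5·e^(12t)} = 120/(s-12)^6

Final answer: 120/(s-12)^6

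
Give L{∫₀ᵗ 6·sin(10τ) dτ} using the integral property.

L{∫₀ᵗ f(τ)dτ} = F(s)/s with F(s) = 60/(s² + 100), so the result is (60/(s² + 100))/s = 60/(s(s² + 100))

Final answer: 60/(s(s² + 100))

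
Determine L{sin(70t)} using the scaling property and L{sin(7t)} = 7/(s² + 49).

Using L{f(at)} = (1/a)F(s/a) with a=10: L{sin(70t)} = (1/10) · 7/((s/10)² + 49) = (1/10) · 7·100/(s² + 4900) = 70/(s² + 4900)

Final answer: 70/(s² + 4900)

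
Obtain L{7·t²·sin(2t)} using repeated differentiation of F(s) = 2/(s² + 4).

F(s) = 2/(s² + 4). F'(s) = -4s/(s² + 4)². F''(s) = -4(4 - 3s²)/(s² + 4)³ = (12s² - 16)/(s² + 4)³. So L{t²·sin(2t)} = (-1)² F''(s) = (12s² - 16)/(s² + 4)³. Then L{7·t²·sin(2t)} = 7·(12s² - 16)/(s² + 4)³ = (84s² - 112)/(s² + 4)³

Final answer: (84s² - 112)/(s² + 4)³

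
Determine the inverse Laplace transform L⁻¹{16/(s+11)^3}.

L⁻¹{n!/(s-a)^(n+1)} = t^n·e^(at) with n=2, a=-11. So L⁻¹{2/(s+11)^3} = t^2·e^(-11t), and L⁻¹{16/(s+11)^3} = (16/2)·t^2·e^(-11t) = 8·t^2·e^(-11t)

Final answer: 8·t^2·e^(-11t)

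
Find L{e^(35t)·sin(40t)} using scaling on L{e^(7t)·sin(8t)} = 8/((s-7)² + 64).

Scaling with a=5: L{e^(35t)·sin(40t)} = (1/5) · 8/((s/5-7)² + 64). Simplifying: 40/((s-35)² + 1600)

Final answer: 40/((s-35)² + 1600)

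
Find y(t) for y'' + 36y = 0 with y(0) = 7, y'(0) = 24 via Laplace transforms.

L{y''} + 36L{y} = 0. s²Y - 7s - 24 + 36Y = 0. Y(s² + 36) = 7s + 24. Y = (7s + 24)/(s² + 36). Inverting: y(t) = 7cos(6t) + 4sin(6t)

Final answer: y(t) = 7cos(6t) + 4sin(6t)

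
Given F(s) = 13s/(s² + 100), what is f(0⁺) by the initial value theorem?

f(0⁺) = lim_{s→∞} s·13s/(s² + 100) = lim_{s→∞} 13s²/(s² + 100) = 13

Final answer: 13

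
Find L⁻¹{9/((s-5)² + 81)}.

Form: b/((s-a)² + b²) → e^(at)sin(bt). With a=5, b=9

Final answer: e^(5t)·sin(9t)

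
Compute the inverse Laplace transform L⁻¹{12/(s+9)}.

L⁻¹{1/(s-a)} = e^(at), so L⁻¹{1/(s+9)} = e^(-9t), and L⁻¹{12/(s+9)} = 12·e^(-9t)

Final answer: 12·e^(-9t)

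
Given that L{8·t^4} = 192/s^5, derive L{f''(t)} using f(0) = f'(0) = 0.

L{f''(t)} = s²F(s) - sf(0) - f'(0) = s²·192/s^5 - 0 - 0 = 192/s^3

Final answer: 192/s^3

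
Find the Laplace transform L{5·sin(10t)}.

L{sin(ωt)} = ω/(s² + ω²), so L{sin(10t)} = 10/(s² + 100). Then L{5·sin(10t)} = 5·10/(s² + 100) = 50/(s² + 100)

Final answer: 50/(s² + 100)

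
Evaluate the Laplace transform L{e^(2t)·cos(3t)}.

L{e^(at)·cos(ωt)} = (s-a)/((s-a)² + ω²), so L{e^(2t)·cos(3t)} = (s-2)/((s-2)² + 9)

Final answer: (s-2)/((s-2)² + 9)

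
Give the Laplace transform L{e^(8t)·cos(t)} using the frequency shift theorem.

Frequency shift: L{e^(at)f(t)} = F(s-a). L{e^(8t)·cos(t)} = (s-8)/((s-8)² + 1)

Final answer: (s-8)/((s-8)² + 1)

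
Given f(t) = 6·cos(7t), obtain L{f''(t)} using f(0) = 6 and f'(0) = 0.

F(s) = 6s/(s² + 49). L{f''(t)} = s²F(s) - sf(0) - f'(0) = 6s³/(s² + 49) - 6s = (6s³ - 6s(s² + 49))/(s² + 49) = -294s/(s² + 49)

Final answer: -294s/(s² + 49)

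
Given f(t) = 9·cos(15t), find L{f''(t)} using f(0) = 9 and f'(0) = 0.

F(s) = 9s/(s² + 225). L{f''(t)} = s²F(s) - sf(0) - f'(0) = 9s³/(s² + 225) - 9s = (9s³ - 9s(s² + 225))/(s² + 225) = -2025s/(s² + 225)

Final answer: -2025s/(s² + 225)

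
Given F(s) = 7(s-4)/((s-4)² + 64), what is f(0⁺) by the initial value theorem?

f(0⁺) = lim_{s→∞} sF(s) = lim_{s→∞} 7s(s-4)/((s-4)² + 64) = 7

Final answer: 7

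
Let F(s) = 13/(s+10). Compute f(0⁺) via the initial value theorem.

f(0⁺) = lim_{s→∞} s·13/(s+10) = lim_{s→∞} 13s/(s+10) = 13

Final answer: 13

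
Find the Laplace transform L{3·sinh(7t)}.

L{sinh(ωt)} = ω/(s² - ω²), so L{sinh(7t)} = 7/(s² - 49). Then L{3·sinh(7t)} = 3·7/(s² - 49) = 21/(s² - 49)

Final answer: 21/(s² - 49)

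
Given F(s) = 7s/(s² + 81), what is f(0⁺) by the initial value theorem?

f(0⁺) = lim_{s→∞} s·7s/(s² + 81) = lim_{s→∞} 7s²/(s² + 81) = 7

Final answer: 7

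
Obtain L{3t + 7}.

L{3t + 7} = 3·L{t} + 7·L{1} = 3/s² + 7/s

Final answer: 3/s² + 7/s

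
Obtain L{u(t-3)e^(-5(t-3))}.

u(t-a)f(t-a) with f(t)=e^(-5t). L{e^(-5t)} = 1/(s+5). By time shift: e^(-3s)/(s+5)

Final answer: e^(-3s)/(s+5)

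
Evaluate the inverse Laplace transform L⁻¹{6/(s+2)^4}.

L⁻¹{n!/(s-a)^(n+1)} = t^n·e^(at), so L⁻¹{6/(s+2)^4} = t^3·e^(-2t)

Final answer: t^3·e^(-2t)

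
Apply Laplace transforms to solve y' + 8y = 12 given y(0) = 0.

sY + 8Y = 12/s. Y = 12/(s(s+8)). Partial fractions: Y = 3/2/s - 3/2/(s+8)

Final answer: y(t) = 3/2(1 - e^(-8t))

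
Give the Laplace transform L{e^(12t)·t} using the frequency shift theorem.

L{e^(at)·t^n} = n!/(s-a)^(n+1), so L{e^(12t)·t} = 1/(s-12)^2

Final answer: 1/(s-12)^2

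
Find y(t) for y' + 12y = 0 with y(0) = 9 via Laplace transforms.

L{y'} + 12L{y} = 0. sY - 9 + 12Y = 0. Y(s+12) = 9. Y = 9/(s+12)

Final answer: y(t) = 9e^(-12t)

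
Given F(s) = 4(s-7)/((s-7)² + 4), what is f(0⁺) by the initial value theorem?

f(0⁺) = lim_{s→∞} sF(s) = lim_{s→∞} 4s(s-7)/((s-7)² + 4) = 4

Final answer: 4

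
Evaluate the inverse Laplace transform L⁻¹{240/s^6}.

L⁻¹{n!/s^(n+1)} = t^n with n=5. So L⁻¹{120/s^6} = t^5, and L⁻¹{240/s^6} = (240/120)·t^5 = 2·t^5

Final answer: 2·t^5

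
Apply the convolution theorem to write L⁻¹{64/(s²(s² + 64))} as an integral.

64/(s²(s² + 64)) = (1/s²)·(64/(s² + 64)) = L{t}·L{8·sin(8t)}. So f(t) = t*(8·sin(8t)) = ∫₀ᵗ 8τ·sin(8(t-τ)) dτ

Final answer: ∫₀ᵗ 8τ·sin(8(t-τ)) dτ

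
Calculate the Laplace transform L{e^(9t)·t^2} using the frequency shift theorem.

L{e^(at)·t^n} = n!/(s-a)^(n+1), so L{e^(9t)·t^2} = 2/(s-9)^3

Final answer: 2/(s-9)^3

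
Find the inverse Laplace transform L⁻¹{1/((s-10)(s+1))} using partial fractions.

Decompose: A/(s-10) + B/(s+1). A = 1/11, B = -1/11. f(t) = (e^(10t) - e^(-t))/11

Final answer: (e^(10t) - e^(-t))/11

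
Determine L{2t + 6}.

L{2t + 6} = 2·L{t} + 6·L{1} = 2/s² + 6/s

Final answer: 2/s² + 6/s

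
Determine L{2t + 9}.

L{2t + 9} = 2·L{t} + 9·L{1} = 2/s² + 9/s

Final answer: 2/s² + 9/s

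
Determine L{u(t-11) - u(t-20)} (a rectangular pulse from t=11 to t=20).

L{u(t-a)} = e^(-as)/s. L{u(t-11) - u(t-20)} = (e^(-11s) - e^(-20s))/s

Final answer: (e^(-11s) - e^(-20s))/s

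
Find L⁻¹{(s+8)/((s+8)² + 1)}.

Using frequency shift: L⁻¹{(s-a)/((s-a)² + b²)} = e^(at)cos(bt). Here a=-8, b=1

Final answer: e^(-8t)·cos(t)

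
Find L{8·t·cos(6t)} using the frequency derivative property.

L{cos(6t)} = s/(s² + 36). Derivative: d/ds[s/(s² + 36)] = [(s² + 36) - s·2s]/(s² + 36)² = (36 - s²)/(s² + 36)². So L{t·cos(6t)} = -F'(s) = (s² - 36)/(s² + 36)². Then L{8·t·cos(6t)} = 8·(s² - 36)/(s² + 36)²

Final answer: 8·(s² - 36)/(s² + 36)²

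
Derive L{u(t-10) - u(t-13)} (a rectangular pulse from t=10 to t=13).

L{u(t-a)} = e^(-as)/s. L{u(t-10) - u(t-13)} = (e^(-10s) - e^(-13s))/s

Final answer: (e^(-10s) - e^(-13s))/s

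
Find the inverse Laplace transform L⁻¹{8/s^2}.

L⁻¹{n!/s^(n+1)} = t^n with n=1. So L⁻¹{1/s^2} = t, and L⁻¹{8/s^2} = (8/1)·t = 8·t

Final answer: 8·t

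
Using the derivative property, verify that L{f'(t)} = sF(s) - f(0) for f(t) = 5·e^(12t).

f'(t) = 60e^(12t). Direct: L{f'(t)} = 60/(s-12). Property: s·5/(s-12) - 5 = (5s - 5(s-12))/(s-12) = 60/(s-12). ✓

Final answer: 60/(s-12)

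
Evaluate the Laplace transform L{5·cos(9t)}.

L{cos(ωt)} = s/(s² + ω²), so L{cos(9t)} = s/(s² + 81). Then L{5·cos(9t)} = 5·s/(s² + 81) = 5s/(s² + 81)

Final answer: 5s/(s² + 81)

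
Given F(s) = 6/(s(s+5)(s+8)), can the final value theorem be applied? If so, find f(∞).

Poles of sF(s) = 6/((s+5)(s+8)) are at s = -5 and s = -8, both in the left half-plane. Theorem applies. f(∞) = lim_{s→0} sF(s) = 6/(5·8) = 3/20

Final answer: 3/20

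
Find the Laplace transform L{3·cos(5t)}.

L{cos(ωt)} = s/(s² + ω²), so L{cos(5t)} = s/(s² + 25). Then L{3·cos(5t)} = 3·s/(s² + 25) = 3s/(s² + 25)

Final answer: 3s/(s² + 25)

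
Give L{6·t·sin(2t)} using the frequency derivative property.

L{sin(2t)} = 2/(s² + 4). By L{t·f(t)} = -F'(s): -d/ds[2/(s² + 4)] = -(2)·(-2s)/(s² + 4)² = 4s/(s² + 4)². Then L{6·t·sin(2t)} = 6·4s/(s² + 4)² = 24s/(s² + 4)²

Final answer: 24s/(s² + 4)²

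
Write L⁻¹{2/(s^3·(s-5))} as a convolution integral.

2/(s^3·(s-5)) = (2/s^3)·(1/(s-5)) = L{t^2}·L{e^(5t)}. So f(t) = t^2*e^(5t) = ∫₀ᵗ τ^2·e^(5(t-τ)) dτ

Final answer: ∫₀ᵗ τ^2·e^(5(t-τ)) dτ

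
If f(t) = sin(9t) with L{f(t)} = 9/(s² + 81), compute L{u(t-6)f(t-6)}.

Time shift theorem: L{u(t-a)f(t-a)} = e^(-as)F(s). Here a=6, F(s) = 9/(s² + 81), so L{u(t-6)f(t-6)} = e^(-6s)·9/(s² + 81)

Final answer: e^(-6s)·9/(s² + 81)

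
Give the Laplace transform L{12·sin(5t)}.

L{sin(ωt)} = ω/(s² + ω²), so L{sin(5t)} = 5/(s² + 25). Then L{12·sin(5t)} = 12·5/(s² + 25) = 60/(s² + 25)

Final answer: 60/(s² + 25)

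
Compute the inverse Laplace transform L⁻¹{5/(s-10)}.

L⁻¹{1/(s-a)} = e^(at), so L⁻¹{1/(s-10)} = e^(10t), and L⁻¹{5/(s-10)} = 5·e^(10t)

Final answer: 5·e^(10t)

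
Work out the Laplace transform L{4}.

L{4} = 4 · L{1} = 4/s

Final answer: 4/s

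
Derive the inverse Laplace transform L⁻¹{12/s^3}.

L⁻¹{n!/s^(n+1)} = t^n with n=2. So L⁻¹{2/s^3} = t^2, and L⁻¹{12/s^3} = (12/2)·t^2 = 6·t^2

Final answer: 6·t^2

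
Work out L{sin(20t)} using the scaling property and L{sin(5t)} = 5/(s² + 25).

Using L{f(at)} = (1/a)F(s/a) with a=4: L{sin(20t)} = (1/4) · 5/((s/4)² + 25) = (1/4) · 5·16/(s² + 400) = 20/(s² + 400)

Final answer: 20/(s² + 400)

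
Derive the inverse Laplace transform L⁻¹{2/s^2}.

L⁻¹{n!/s^(n+1)} = t^n with n=1. So L⁻¹{1/s^2} = t, and L⁻¹{2/s^2} = (2/1)·t = 2·t

Final answer: 2·t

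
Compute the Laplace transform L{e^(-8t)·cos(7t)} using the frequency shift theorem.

Frequency shift: L{e^(at)f(t)} = F(s-a). L{e^(-8t)·cos(7t)} = (s+8)/((s+8)² + 49)

Final answer: (s+8)/((s+8)² + 49)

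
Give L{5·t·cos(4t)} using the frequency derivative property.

L{cos(4t)} = s/(s² + 16). Derivative: d/ds[s/(s² + 16)] = [(s² + 16) - s·2s]/(s² + 16)² = (16 - s²)/(s² + 16)². So L{t·cos(4t)} = -F'(s) = (s² - 16)/(s² + 16)². Then L{5·t·cos(4t)} = 5·(s² - 16)/(s² + 16)²

Final answer: 5·(s² - 16)/(s² + 16)²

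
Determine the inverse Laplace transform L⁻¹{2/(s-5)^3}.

L⁻¹{n!/(s-a)^(n+1)} = t^n·e^(at), so L⁻¹{2/(s-5)^3} = t^2·e^(5t)

Final answer: t^2·e^(5t)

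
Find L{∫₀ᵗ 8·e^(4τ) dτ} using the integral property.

L{∫₀ᵗ f(τ)dτ} = F(s)/s with F(s) = 8/(s-4), so L{∫₀ᵗ 8·e^(4τ) dτ} = 8/(s(s-4))

Final answer: 8/(s(s-4))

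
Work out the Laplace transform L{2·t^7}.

L{t^n} = n!/s^(n+1), so L{t^7} = 5040/s^8. Then L{2·t^7} = 2·5040/s^8 = 10080/s^8

Final answer: 10080/s^8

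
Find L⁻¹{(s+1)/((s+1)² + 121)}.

Using frequency shift: L⁻¹{(s-a)/((s-a)² + b²)} = e^(at)cos(bt). Here a=-1, b=11

Final answer: e^(-t)·cos(11t)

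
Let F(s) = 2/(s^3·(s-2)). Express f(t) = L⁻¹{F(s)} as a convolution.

2/(s^3·(s-2)) = (2/s^3)·(1/(s-2)) = L{t^2}·L{e^(2t)}. So f(t) = t^2*e^(2t) = ∫₀ᵗ τ^2·e^(2(t-τ)) dτ

Final answer: ∫₀ᵗ τ^2·e^(2(t-τ)) dτ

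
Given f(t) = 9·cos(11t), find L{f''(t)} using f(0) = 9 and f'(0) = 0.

F(s) = 9s/(s² + 121). L{f''(t)} = s²F(s) - sf(0) - f'(0) = 9s³/(s² + 121) - 9s = (9s³ - 9s(s² + 121))/(s² + 121) = -1089s/(s² + 121)

Final answer: -1089s/(s² + 121)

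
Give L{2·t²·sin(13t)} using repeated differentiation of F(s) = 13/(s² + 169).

F(s) = 13/(s² + 169). F'(s) = -26s/(s² + 169)². F''(s) = -26(169 - 3s²)/(s² + 169)³ = (78s² - 4394)/(s² + 169)³. So L{t²·sin(13t)} = (-1)² F''(s) = (78s² - 4394)/(s² + 169)³. Then L{2·t²·sin(13t)} = 2·(78s² - 4394)/(s² + 169)³ = (156s² - 8788)/(s² + 169)³

Final answer: (156s² - 8788)/(s² + 169)³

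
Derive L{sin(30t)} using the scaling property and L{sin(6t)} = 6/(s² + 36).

Using L{f(at)} = (1/a)F(s/a) with a=5: L{sin(30t)} = (1/5) · 6/((s/5)² + 36) = (1/5) · 6·25/(s² + 900) = 30/(s² + 900)

Final answer: 30/(s² + 900)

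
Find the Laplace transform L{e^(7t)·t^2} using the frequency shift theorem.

L{e^(at)·t^n} = n!/(s-a)^(n+1), so L{e^(7t)·t^2} = 2/(s-7)^3

Final answer: 2/(s-7)^3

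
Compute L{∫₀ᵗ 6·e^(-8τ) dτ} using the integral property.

L{∫₀ᵗ f(τ)dτ} = F(s)/s with F(s) = 6/(s+8), so L{∫₀ᵗ 6·e^(-8τ) dτ} = 6/(s(s+8))

Final answer: 6/(s(s+8))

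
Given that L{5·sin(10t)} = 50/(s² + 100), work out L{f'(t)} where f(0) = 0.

L{f'(t)} = s·F(s) - f(0) = s·50/(s² + 100) - 0 = 50s/(s² + 100)

Final answer: 50s/(s² + 100)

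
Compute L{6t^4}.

L{t^n} = n!/s^(n+1). So L{6t^4} = 6·4!/s^5 = 144/s^5

Final answer: 144/s^5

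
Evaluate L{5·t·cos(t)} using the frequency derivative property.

L{cos(t)} = s/(s² + 1). Derivative: d/ds[s/(s² + 1)] = [(s² + 1) - s·2s]/(s² + 1)² = (1 - s²)/(s² + 1)². So L{t·cos(t)} = -F'(s) = (s² - 1)/(s² + 1)². Then L{5·t·cos(t)} = 5·(s² - 1)/(s² + 1)²

Final answer: 5·(s² - 1)/(s² + 1)²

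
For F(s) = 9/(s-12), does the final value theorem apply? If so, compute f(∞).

sF(s) = 9s/(s-12) has a pole at s = 12 in the right half-plane. Theorem does NOT apply (unstable system; f(t) = 9·e^(12t) grows without bound).

Final answer: Not applicable (unstable)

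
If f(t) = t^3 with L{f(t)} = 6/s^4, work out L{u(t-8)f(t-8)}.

Time shift theorem: L{u(t-a)f(t-a)} = e^(-as)F(s). Here a=8, F(s) = 6/s^4, so L{u(t-8)f(t-8)} = e^(-8s)·6/s^4

Final answer: e^(-8s)·6/s^4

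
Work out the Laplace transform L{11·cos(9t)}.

L{cos(ωt)} = s/(s² + ω²), so L{cos(9t)} = s/(s² + 81). Then L{11·cos(9t)} = 11·s/(s² + 81) = 11s/(s² + 81)

Final answer: 11s/(s² + 81)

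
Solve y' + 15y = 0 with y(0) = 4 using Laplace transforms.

L{y'} + 15L{y} = 0. sY - 4 + 15Y = 0. Y(s+15) = 4. Y = 4/(s+15)

Final answer: y(t) = 4e^(-15t)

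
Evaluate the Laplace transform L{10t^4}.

L{10t^4} = 10 · L{t^4} = 10 · 24/s^5 = 240/s^5

Final answer: 240/s^5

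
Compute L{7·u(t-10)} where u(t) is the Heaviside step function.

L{u(t-a)} = e^(-as)/s. Here a=10, so L{u(t-10)} = e^(-10s)/s, and L{7·u(t-10)} = 7·e^(-10s)/s

Final answer: 7·e^(-10s)/s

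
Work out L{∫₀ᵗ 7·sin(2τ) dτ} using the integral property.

L{∫₀ᵗ f(τ)dτ} = F(s)/s with F(s) = 14/(s² + 4), so the result is (14/(s² + 4))/s = 14/(s(s² + 4))

Final answer: 14/(s(s² + 4))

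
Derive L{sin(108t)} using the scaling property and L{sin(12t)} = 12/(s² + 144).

Using L{f(at)} = (1/a)F(s/a) with a=9: L{sin(108t)} = (1/9) · 12/((s/9)² + 144) = (1/9) · 12·81/(s² + 11664) = 108/(s² + 11664)

Final answer: 108/(s² + 11664)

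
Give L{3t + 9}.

L{3t + 9} = 3·L{t} + 9·L{1} = 3/s² + 9/s

Final answer: 3/s² + 9/s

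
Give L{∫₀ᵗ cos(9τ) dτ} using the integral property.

L{∫₀ᵗ f(τ)dτ} = F(s)/s with F(s) = s/(s² + 81), so the result is (s/(s² + 81))/s = 1/(s² + 81)

Final answer: 1/(s² + 81)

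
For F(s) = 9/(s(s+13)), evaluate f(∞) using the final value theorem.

f(∞) = lim_{s→0} s·9/(s(s+13)) = lim_{s→0} 9/(s+13) = 9/13 = 9/13

Final answer: 9/13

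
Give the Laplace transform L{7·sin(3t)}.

L{sin(ωt)} = ω/(s² + ω²), so L{sin(3t)} = 3/(s² + 9). Then L{7·sin(3t)} = 7·3/(s² + 9) = 21/(s² + 9)

Final answer: 21/(s² + 9)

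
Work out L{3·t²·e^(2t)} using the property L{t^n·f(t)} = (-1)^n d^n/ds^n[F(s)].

L{e^(2t)} = 1/(s-2). d/ds[1/(s-2)] = -1/(s-2)². d²/ds²[1/(s-2)] = 2/(s-2)³. So L{t²·e^(2t)} = (-1)² · 2/(s-2)³ = 2/(s-2)³. Then L{3·t²·e^(2t)} = 3·2/(s-2)³ = 6/(s-2)³

Final answer: 6/(s-2)³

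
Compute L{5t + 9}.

L{5t + 9} = 5·L{t} + 9·L{1} = 5/s² + 9/s

Final answer: 5/s² + 9/s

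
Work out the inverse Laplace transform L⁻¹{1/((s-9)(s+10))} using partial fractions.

Decompose: A/(s-9) + B/(s+10). A = 1/19, B = -1/19. f(t) = (e^(9t) - e^(-10t))/19

Final answer: (e^(9t) - e^(-10t))/19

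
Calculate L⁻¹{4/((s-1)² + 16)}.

Form: b/((s-a)² + b²) → e^(at)sin(bt). With a=1, b=4

Final answer: e^t·sin(4t)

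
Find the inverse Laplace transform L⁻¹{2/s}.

L⁻¹{c/s} = c, so L⁻¹{2/s} = 2

Final answer: 2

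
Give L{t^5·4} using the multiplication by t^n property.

L{4} = 4/s. d^1/ds^1[1/s] = -1/s². d^2/ds^2[1/s] = 2/s^3. d^3/ds^3[1/s] = -6/s^4. d^4/ds^4[1/s] = 24/s^5. d^5/ds^5[1/s] = -120/s^6. So L{t^5} = (-1)^{5}·-120/s^6 = 120/s^6. Then L{t^5·4} = 4·120/s^6 = 480/s^6

Final answer: 480/s^6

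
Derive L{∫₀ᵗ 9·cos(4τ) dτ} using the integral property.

L{∫₀ᵗ f(τ)dτ} = F(s)/s with F(s) = 9s/(s² + 16), so the result is (9s/(s² + 16))/s = 9/(s² + 16)

Final answer: 9/(s² + 16)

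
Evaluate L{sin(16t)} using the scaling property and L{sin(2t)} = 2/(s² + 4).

Using L{f(at)} = (1/a)F(s/a) with a=8: L{sin(16t)} = (1/8) · 2/((s/8)² + 4) = (1/8) · 2·64/(s² + 256) = 16/(s² + 256)

Final answer: 16/(s² + 256)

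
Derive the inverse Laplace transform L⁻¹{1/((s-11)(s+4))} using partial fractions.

Decompose: A/(s-11) + B/(s+4). A = 1/15, B = -1/15. f(t) = (e^(11t) - e^(-4t))/15

Final answer: (e^(11t) - e^(-4t))/15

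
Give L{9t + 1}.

L{9t + 1} = 9·L{t} + L{1} = 9/s² + 1/s

Final answer: 9/s² + 1/s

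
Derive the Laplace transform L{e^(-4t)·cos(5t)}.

L{e^(at)·cos(ωt)} = (s-a)/((s-a)² + ω²), so L{e^(-4t)·cos(5t)} = (s+4)/((s+4)² + 25)

Final answer: (s+4)/((s+4)² + 25)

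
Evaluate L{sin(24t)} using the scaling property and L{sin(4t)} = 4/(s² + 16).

Using L{f(at)} = (1/a)F(s/a) with a=6: L{sin(24t)} = (1/6) · 4/((s/6)² + 16) = (1/6) · 4·36/(s² + 576) = 24/(s² + 576)

Final answer: 24/(s² + 576)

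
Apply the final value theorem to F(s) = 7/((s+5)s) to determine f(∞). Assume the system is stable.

f(∞) = lim_{s→0} sF(s) = lim_{s→0} 7/(s+5) = 7/5

Final answer: 7/5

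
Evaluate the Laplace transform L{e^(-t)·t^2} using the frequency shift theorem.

L{e^(at)·t^n} = n!/(s-a)^(n+1), so L{e^(-t)·t^2} = 2/(s+1)^3

Final answer: 2/(s+1)^3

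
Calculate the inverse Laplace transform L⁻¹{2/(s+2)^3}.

L⁻¹{n!/(s-a)^(n+1)} = t^n·e^(at), so L⁻¹{2/(s+2)^3} = t^2·e^(-2t)

Final answer: t^2·e^(-2t)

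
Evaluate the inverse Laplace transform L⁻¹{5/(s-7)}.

L⁻¹{1/(s-a)} = e^(at), so L⁻¹{1/(s-7)} = e^(7t), and L⁻¹{5/(s-7)} = 5·e^(7t)

Final answer: 5·e^(7t)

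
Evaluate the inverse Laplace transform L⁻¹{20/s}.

L⁻¹{c/s} = c, so L⁻¹{20/s} = 20

Final answer: 20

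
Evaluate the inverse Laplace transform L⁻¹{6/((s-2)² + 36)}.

Using frequency shift, L⁻¹{6/((s-2)² + 36)} = e^(2t)·sin(6t)

Final answer: e^(2t)·sin(6t)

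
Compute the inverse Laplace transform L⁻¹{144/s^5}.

L⁻¹{n!/s^(n+1)} = t^n with n=4. So L⁻¹{24/s^5} = t^4, and L⁻¹{144/s^5} = (144/24)·t^4 = 6·t^4

Final answer: 6·t^4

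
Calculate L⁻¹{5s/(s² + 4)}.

This is the form c·s/(s² + a²) with a = 2, c = 5. L⁻¹ = 5·cos(2t)

Final answer: 5·cos(2t)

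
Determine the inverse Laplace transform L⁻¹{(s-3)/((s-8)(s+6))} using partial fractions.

Using partial fractions, f(t) = (5e^(8t) + 9e^(-6t))/14

Final answer: (5e^(8t) + 9e^(-6t))/14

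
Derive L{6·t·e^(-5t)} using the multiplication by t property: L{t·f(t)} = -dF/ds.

Using L{t^n·e^(at)} = n!/(s-a)^(n+1), L{t·e^(-5t)} = 1/(s+5)^2, so L{6·t·e^(-5t)} = 6·1/(s+5)^2 = 6/(s+5)^2

Final answer: 6/(s+5)^2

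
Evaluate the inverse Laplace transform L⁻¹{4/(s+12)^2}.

L⁻¹{n!/(s-a)^(n+1)} = t^n·e^(at) with n=1, a=-12. So L⁻¹{1/(s+12)^2} = t·e^(-12t), and L⁻¹{4/(s+12)^2} = (4/1)·t·e^(-12t) = 4·t·e^(-12t)

Final answer: 4·t·e^(-12t)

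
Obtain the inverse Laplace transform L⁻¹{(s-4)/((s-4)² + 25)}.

Using frequency shift, L⁻¹{(s-4)/((s-4)² + 25)} = e^(4t)·cos(5t)

Final answer: e^(4t)·cos(5t)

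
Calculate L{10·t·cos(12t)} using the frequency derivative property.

L{cos(12t)} = s/(s² + 144). Derivative: d/ds[s/(s² + 144)] = [(s² + 144) - s·2s]/(s² + 144)² = (144 - s²)/(s² + 144)². So L{t·cos(12t)} = -F'(s) = (s² - 144)/(s² + 144)². Then L{10·t·cos(12t)} = 10·(s² - 144)/(s² + 144)²

Final answer: 10·(s² - 144)/(s² + 144)²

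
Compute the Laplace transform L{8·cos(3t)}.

L{cos(ωt)} = s/(s² + ω²), so L{cos(3t)} = s/(s² + 9). Then L{8·cos(3t)} = 8·s/(s² + 9) = 8s/(s² + 9)

Final answer: 8s/(s² + 9)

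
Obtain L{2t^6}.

L{t^n} = n!/s^(n+1). So L{2t^6} = 2·6!/s^7 = 1440/s^7

Final answer: 1440/s^7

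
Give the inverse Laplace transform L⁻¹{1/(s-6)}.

L⁻¹{1/(s-a)} = e^(at), so L⁻¹{1/(s-6)} = e^(6t)

Final answer: e^(6t)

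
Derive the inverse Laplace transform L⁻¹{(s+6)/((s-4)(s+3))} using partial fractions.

Using partial fractions, f(t) = (10e^(4t) - 3e^(-3t))/7

Final answer: (10e^(4t) - 3e^(-3t))/7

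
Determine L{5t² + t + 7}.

L{5t² + t + 7} = 5·2/s³ + 1/s² + 7/s = 10/s³ + 1/s² + 7/s

Final answer: 10/s³ + 1/s² + 7/s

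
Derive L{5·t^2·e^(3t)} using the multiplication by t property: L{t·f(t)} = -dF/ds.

Using L{t^n·e^(at)} = n!/(s-a)^(n+1), L{t^2·e^(3t)} = 2/(s-3)^3, so L{5·t^2·e^(3t)} = 5·2/(s-3)^3 = 10/(s-3)^3

Final answer: 10/(s-3)^3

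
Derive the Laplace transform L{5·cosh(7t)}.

L{cosh(ωt)} = s/(s² - ω²), so L{cosh(7t)} = s/(s² - 49). Then L{5·cosh(7t)} = 5·s/(s² - 49) = 5s/(s² - 49)

Final answer: 5s/(s² - 49)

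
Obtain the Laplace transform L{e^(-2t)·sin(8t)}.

L{e^(at)·sin(ωt)} = ω/((s-a)² + ω²), so L{e^(-2t)·sin(8t)} = 8/((s+2)² + 64)

Final answer: 8/((s+2)² + 64)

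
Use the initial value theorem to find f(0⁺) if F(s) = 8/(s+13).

f(0⁺) = lim_{s→∞} s·8/(s+13) = lim_{s→∞} 8s/(s+13) = 8

Final answer: 8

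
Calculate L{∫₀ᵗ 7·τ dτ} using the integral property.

L{∫₀ᵗ f(τ)dτ} = F(s)/s with f(t) = 7t. F(s) = 7/s^2, so L{∫₀ᵗ 7·τ dτ} = (7/s^2)/s = 7/s^3. (Check: ∫₀ᵗ 7·τ dτ = 7t^2/2.)

Final answer: 7/s^3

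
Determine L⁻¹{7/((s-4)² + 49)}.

Form: b/((s-a)² + b²) → e^(at)sin(bt). With a=4, b=7

Final answer: e^(4t)·sin(7t)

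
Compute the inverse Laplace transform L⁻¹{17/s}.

L⁻¹{c/s} = c, so L⁻¹{17/s} = 17

Final answer: 17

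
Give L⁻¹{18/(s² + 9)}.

This is the form c·a/(s² + a²) with a = 3, c = 6. L⁻¹ = 6·sin(3t)

Final answer: 6·sin(3t)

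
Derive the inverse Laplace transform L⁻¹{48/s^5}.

L⁻¹{n!/s^(n+1)} = t^n with n=4. So L⁻¹{24/s^5} = t^4, and L⁻¹{48/s^5} = (48/24)·t^4 = 2·t^4

Final answer: 2·t^4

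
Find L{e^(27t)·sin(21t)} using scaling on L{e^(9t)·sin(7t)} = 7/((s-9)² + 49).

Scaling with a=3: L{e^(27t)·sin(21t)} = (1/3) · 7/((s/3-9)² + 49). Simplifying: 21/((s-27)² + 441)

Final answer: 21/((s-27)² + 441)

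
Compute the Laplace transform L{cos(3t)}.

L{cos(ωt)} = s/(s² + ω²), so L{cos(3t)} = s/(s² + 9)

Final answer: s/(s² + 9)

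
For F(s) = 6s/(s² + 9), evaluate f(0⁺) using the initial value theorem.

f(0⁺) = lim_{s→∞} s·6s/(s² + 9) = lim_{s→∞} 6s²/(s² + 9) = 6

Final answer: 6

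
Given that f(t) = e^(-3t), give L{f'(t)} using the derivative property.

f(0) = 1, F(s) = 1/(s+3). L{f'(t)} = s·F(s) - f(0) = s/(s+3) - 1 = (s - (s+3))/(s+3) = -3/(s+3)

Final answer: -3/(s+3)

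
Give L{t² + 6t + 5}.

L{t² + 6t + 5} = 2/s³ + 6/s² + 5/s = 2/s³ + 6/s² + 5/s

Final answer: 2/s³ + 6/s² + 5/s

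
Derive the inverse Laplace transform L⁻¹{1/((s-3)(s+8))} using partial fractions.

Decompose: A/(s-3) + B/(s+8). A = 1/11, B = -1/11. f(t) = (e^(3t) - e^(-8t))/11

Final answer: (e^(3t) - e^(-8t))/11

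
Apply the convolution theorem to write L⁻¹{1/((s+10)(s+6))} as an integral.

1/((s+10)(s+6)) = (1/(s+10))·(1/(s+6)) = L{e^(-10t)}·L{e^(-6t)}. So f(t) = e^(-10t)*e^(-6t) = ∫₀ᵗ e^(-10τ)·e^(-6(t-τ)) dτ

Final answer: ∫₀ᵗ e^(-10τ)·e^(-6(t-τ)) dτ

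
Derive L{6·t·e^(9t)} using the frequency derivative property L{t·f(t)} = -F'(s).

L{e^(9t)} = 1/(s-9). By frequency derivative: L{t·e^(9t)} = -d/ds[1/(s-9)] = -(-1)/(s-9)² = 1/(s-9)². Then L{6·t·e^(9t)} = 6·1/(s-9)² = 6/(s-9)²

Final answer: 6/(s-9)²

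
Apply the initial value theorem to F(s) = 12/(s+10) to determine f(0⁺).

f(0⁺) = lim_{s→∞} s·12/(s+10) = lim_{s→∞} 12s/(s+10) = 12

Final answer: 12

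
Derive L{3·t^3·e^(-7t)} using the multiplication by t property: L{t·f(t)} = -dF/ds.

Using L{t^n·e^(at)} = n!/(s-a)^(n+1), L{t^3·e^(-7t)} = 6/(s+7)^4, so L{3·t^3·e^(-7t)} = 3·6/(s+7)^4 = 18/(s+7)^4

Final answer: 18/(s+7)^4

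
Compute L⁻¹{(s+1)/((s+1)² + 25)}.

Using frequency shift: L⁻¹{(s-a)/((s-a)² + b²)} = e^(at)cos(bt). Here a=-1, b=5

Final answer: e^(-t)·cos(5t)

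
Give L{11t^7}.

L{t^n} = n!/s^(n+1). So L{11t^7} = 11·7!/s^8 = 55440/s^8

Final answer: 55440/s^8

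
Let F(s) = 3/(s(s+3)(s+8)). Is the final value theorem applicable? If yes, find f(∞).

Poles of sF(s) = 3/((s+3)(s+8)) are at s = -3 and s = -8, both in the left half-plane. Theorem applies. f(∞) = lim_{s→0} sF(s) = 3/(3·8) = 1/8

Final answer: 1/8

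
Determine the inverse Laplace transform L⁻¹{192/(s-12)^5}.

L⁻¹{n!/(s-a)^(n+1)} = t^n·e^(at) with n=4, a=12. So L⁻¹{24/(s-12)^5} = t^4·e^(12t), and L⁻¹{192/(s-12)^5} = (192/24)·t^4·e^(12t) = 8·t^4·e^(12t)

Final answer: 8·t^4·e^(12t)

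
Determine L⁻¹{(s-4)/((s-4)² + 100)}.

Using frequency shift: L⁻¹{(s-a)/((s-a)² + b²)} = e^(at)cos(bt). Here a=4, b=10

Final answer: e^(4t)·cos(10t)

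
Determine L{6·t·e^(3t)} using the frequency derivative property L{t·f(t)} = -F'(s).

L{e^(3t)} = 1/(s-3). By frequency derivative: L{t·e^(3t)} = -d/ds[1/(s-3)] = -(-1)/(s-3)² = 1/(s-3)². Then L{6·t·e^(3t)} = 6·1/(s-3)² = 6/(s-3)²

Final answer: 6/(s-3)²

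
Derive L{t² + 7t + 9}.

L{t² + 7t + 9} = 2/s³ + 7/s² + 9/s = 2/s³ + 7/s² + 9/s

Final answer: 2/s³ + 7/s² + 9/s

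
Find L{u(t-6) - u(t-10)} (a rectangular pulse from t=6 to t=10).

L{u(t-a)} = e^(-as)/s. L{u(t-6) - u(t-10)} = (e^(-6s) - e^(-10s))/s

Final answer: (e^(-6s) - e^(-10s))/s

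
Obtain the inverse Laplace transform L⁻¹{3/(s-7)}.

L⁻¹{1/(s-a)} = e^(at), so L⁻¹{1/(s-7)} = e^(7t), and L⁻¹{3/(s-7)} = 3·e^(7t)

Final answer: 3·e^(7t)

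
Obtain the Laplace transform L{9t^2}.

L{9t^2} = 9 · L{t^2} = 9 · 2/s^3 = 18/s^3

Final answer: 18/s^3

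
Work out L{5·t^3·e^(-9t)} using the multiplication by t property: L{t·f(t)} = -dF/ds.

Using L{t^n·e^(at)} = n!/(s-a)^(n+1), L{t^3·e^(-9t)} = 6/(s+9)^4, so L{5·t^3·e^(-9t)} = 5·6/(s+9)^4 = 30/(s+9)^4

Final answer: 30/(s+9)^4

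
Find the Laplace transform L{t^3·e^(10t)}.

L{t^n·e^(at)} = n!/(s-a)^(n+1), so L{t^3·e^(10t)} = 6/(s-10)^4

Final answer: 6/(s-10)^4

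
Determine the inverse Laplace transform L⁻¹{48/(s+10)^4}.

L⁻¹{n!/(s-a)^(n+1)} = t^n·e^(at) with n=3, a=-10. So L⁻¹{6/(s+10)^4} = t^3·e^(-10t), and L⁻¹{48/(s+10)^4} = (48/6)·t^3·e^(-10t) = 8·t^3·e^(-10t)

Final answer: 8·t^3·e^(-10t)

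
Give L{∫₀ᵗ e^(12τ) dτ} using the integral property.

L{∫₀ᵗ f(τ)dτ} = F(s)/s with F(s) = 1/(s-12), so L{∫₀ᵗ e^(12τ) dτ} = 1/(s(s-12))

Final answer: 1/(s(s-12))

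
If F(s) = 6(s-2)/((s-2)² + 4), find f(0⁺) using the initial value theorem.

f(0⁺) = lim_{s→∞} sF(s) = lim_{s→∞} 6s(s-2)/((s-2)² + 4) = 6

Final answer: 6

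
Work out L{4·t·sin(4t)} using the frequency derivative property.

L{sin(4t)} = 4/(s² + 16). By L{t·f(t)} = -F'(s): -d/ds[4/(s² + 16)] = -(4)·(-2s)/(s² + 16)² = 8s/(s² + 16)². Then L{4·t·sin(4t)} = 4·8s/(s² + 16)² = 32s/(s² + 16)²

Final answer: 32s/(s² + 16)²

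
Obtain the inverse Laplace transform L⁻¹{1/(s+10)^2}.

L⁻¹{n!/(s-a)^(n+1)} = t^n·e^(at), so L⁻¹{1/(s+10)^2} = t·e^(-10t)

Final answer: t·e^(-10t)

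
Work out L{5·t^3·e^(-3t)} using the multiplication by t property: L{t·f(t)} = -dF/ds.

Using L{t^n·e^(at)} = n!/(s-a)^(n+1), L{t^3·e^(-3t)} = 6/(s+3)^4, so L{5·t^3·e^(-3t)} = 5·6/(s+3)^4 = 30/(s+3)^4

Final answer: 30/(s+3)^4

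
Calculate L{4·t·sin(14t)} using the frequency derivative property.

L{sin(14t)} = 14/(s² + 196). By L{t·f(t)} = -F'(s): -d/ds[14/(s² + 196)] = -(14)·(-2s)/(s² + 196)² = 28s/(s² + 196)². Then L{4·t·sin(14t)} = 4·28s/(s² + 196)² = 112s/(s² + 196)²

Final answer: 112s/(s² + 196)²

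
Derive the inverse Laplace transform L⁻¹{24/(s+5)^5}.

L⁻¹{n!/(s-a)^(n+1)} = t^n·e^(at), so L⁻¹{24/(s+5)^5} = t^4·e^(-5t)

Final answer: t^4·e^(-5t)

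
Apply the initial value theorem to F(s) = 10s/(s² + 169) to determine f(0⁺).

f(0⁺) = lim_{s→∞} s·10s/(s² + 169) = lim_{s→∞} 10s²/(s² + 169) = 10

Final answer: 10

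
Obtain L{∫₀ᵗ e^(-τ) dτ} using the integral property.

L{∫₀ᵗ f(τ)dτ} = F(s)/s with F(s) = 1/(s+1), so L{∫₀ᵗ e^(-τ) dτ} = 1/(s(s+1))

Final answer: 1/(s(s+1))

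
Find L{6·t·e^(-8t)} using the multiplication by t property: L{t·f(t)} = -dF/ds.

Using L{t^n·e^(at)} = n!/(s-a)^(n+1), L{t·e^(-8t)} = 1/(s+8)^2, so L{6·t·e^(-8t)} = 6·1/(s+8)^2 = 6/(s+8)^2

Final answer: 6/(s+8)^2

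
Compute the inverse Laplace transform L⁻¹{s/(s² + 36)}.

L⁻¹{s/(s² + 36)} = cos(6t)

Final answer: cos(6t)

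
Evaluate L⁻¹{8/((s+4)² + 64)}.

Form: b/((s-a)² + b²) → e^(at)sin(bt). With a=-4, b=8

Final answer: e^(-4t)·sin(8t)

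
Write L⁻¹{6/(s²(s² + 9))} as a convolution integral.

6/(s²(s² + 9)) = (1/s²)·(6/(s² + 9)) = L{t}·L{2·sin(3t)}. So f(t) = t*(2·sin(3t)) = ∫₀ᵗ 2τ·sin(3(t-τ)) dτ

Final answer: ∫₀ᵗ 2τ·sin(3(t-τ)) dτ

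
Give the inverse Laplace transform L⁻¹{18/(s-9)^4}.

L⁻¹{n!/(s-a)^(n+1)} = t^n·e^(at) with n=3, a=9. So L⁻¹{6/(s-9)^4} = t^3·e^(9t), and L⁻¹{18/(s-9)^4} = (18/6)·t^3·e^(9t) = 3·t^3·e^(9t)

Final answer: 3·t^3·e^(9t)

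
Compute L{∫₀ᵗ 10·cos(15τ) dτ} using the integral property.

L{∫₀ᵗ f(τ)dτ} = F(s)/s with F(s) = 10s/(s² + 225), so the result is (10s/(s² + 225))/s = 10/(s² + 225)

Final answer: 10/(s² + 225)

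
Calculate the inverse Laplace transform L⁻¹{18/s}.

L⁻¹{c/s} = c, so L⁻¹{18/s} = 18

Final answer: 18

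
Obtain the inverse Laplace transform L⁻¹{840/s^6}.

L⁻¹{n!/s^(n+1)} = t^n with n=5. So L⁻¹{120/s^6} = t^5, and L⁻¹{840/s^6} = (840/120)·t^5 = 7·t^5

Final answer: 7·t^5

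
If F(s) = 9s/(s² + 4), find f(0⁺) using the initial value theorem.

f(0⁺) = lim_{s→∞} s·9s/(s² + 4) = lim_{s→∞} 9s²/(s² + 4) = 9

Final answer: 9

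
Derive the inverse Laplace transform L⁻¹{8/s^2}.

L⁻¹{n!/s^(n+1)} = t^n with n=1. So L⁻¹{1/s^2} = t, and L⁻¹{8/s^2} = (8/1)·t = 8·t

Final answer: 8·t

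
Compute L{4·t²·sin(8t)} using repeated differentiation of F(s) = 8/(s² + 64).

F(s) = 8/(s² + 64). F'(s) = -16s/(s² + 64)². F''(s) = -16(64 - 3s²)/(s² + 64)³ = (48s² - 1024)/(s² + 64)³. So L{t²·sin(8t)} = (-1)² F''(s) = (48s² - 1024)/(s² + 64)³. Then L{4·t²·sin(8t)} = 4·(48s² - 1024)/(s² + 64)³ = (192s² - 4096)/(s² + 64)³

Final answer: (192s² - 4096)/(s² + 64)³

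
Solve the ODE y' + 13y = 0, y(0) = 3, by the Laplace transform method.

L{y'} + 13L{y} = 0. sY - 3 + 13Y = 0. Y(s+13) = 3. Y = 3/(s+13)

Final answer: y(t) = 3e^(-13t)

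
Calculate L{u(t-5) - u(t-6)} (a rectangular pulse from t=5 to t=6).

L{u(t-a)} = e^(-as)/s. L{u(t-5) - u(t-6)} = (e^(-5s) - e^(-6s))/s

Final answer: (e^(-5s) - e^(-6s))/s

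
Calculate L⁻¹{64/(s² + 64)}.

This is the form c·a/(s² + a²) with a = 8, c = 8. L⁻¹ = 8·sin(8t)

Final answer: 8·sin(8t)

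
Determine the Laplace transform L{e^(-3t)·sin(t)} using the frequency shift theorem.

Frequency shift: L{e^(at)f(t)} = F(s-a). L{e^(-3t)·sin(t)} = 1/((s+3)² + 1)

Final answer: 1/((s+3)² + 1)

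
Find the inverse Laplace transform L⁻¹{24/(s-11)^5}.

L⁻¹{n!/(s-a)^(n+1)} = t^n·e^(at), so L⁻¹{24/(s-11)^5} = t^4·e^(11t)

Final answer: t^4·e^(11t)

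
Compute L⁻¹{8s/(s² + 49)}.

This is the form c·s/(s² + a²) with a = 7, c = 8. L⁻¹ = 8·cos(7t)

Final answer: 8·cos(7t)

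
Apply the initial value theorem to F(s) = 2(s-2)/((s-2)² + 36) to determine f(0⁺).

f(0⁺) = lim_{s→∞} sF(s) = lim_{s→∞} 2s(s-2)/((s-2)² + 36) = 2

Final answer: 2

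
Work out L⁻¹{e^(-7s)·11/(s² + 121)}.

L⁻¹{11/(s² + 121)} = sin(11t). By the time shift theorem, L⁻¹{e^(-as)F(s)} = u(t-a)f(t-a) with a=7, so L⁻¹{e^(-7s)·11/(s² + 121)} = u(t-7)·sin(11(t-7))

Final answer: u(t-7)·sin(11(t-7))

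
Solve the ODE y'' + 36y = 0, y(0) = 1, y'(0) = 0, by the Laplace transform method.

L{y''} + 36L{y} = 0. s²Y - s - 0 + 36Y = 0. Y(s² + 36) = s. Y = (s)/(s² + 36). Inverting: y(t) = cos(6t)

Final answer: y(t) = cos(6t)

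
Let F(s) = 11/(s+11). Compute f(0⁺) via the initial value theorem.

f(0⁺) = lim_{s→∞} s·11/(s+11) = lim_{s→∞} 11s/(s+11) = 11

Final answer: 11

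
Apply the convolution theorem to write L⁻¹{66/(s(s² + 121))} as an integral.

66/(s(s² + 121)) = (1/s)·(66/(s² + 121)) = L{1}·L{6·sin(11t)}. So f(t) = 1*(6·sin(11t)) = ∫₀ᵗ 6·sin(11τ) dτ

Final answer: ∫₀ᵗ 6·sin(11τ) dτ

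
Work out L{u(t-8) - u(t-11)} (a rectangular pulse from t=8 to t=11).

L{u(t-a)} = e^(-as)/s. L{u(t-8) - u(t-11)} = (e^(-8s) - e^(-11s))/s

Final answer: (e^(-8s) - e^(-11s))/s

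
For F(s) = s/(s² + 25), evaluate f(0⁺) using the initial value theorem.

f(0⁺) = lim_{s→∞} s·s/(s² + 25) = lim_{s→∞} s²/(s² + 25) = 1

Final answer: 1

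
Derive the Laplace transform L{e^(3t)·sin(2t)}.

L{e^(at)·sin(ωt)} = ω/((s-a)² + ω²), so L{e^(3t)·sin(2t)} = 2/((s-3)² + 4)

Final answer: 2/((s-3)² + 4)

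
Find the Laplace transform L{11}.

L{11} = 11 · L{1} = 11/s

Final answer: 11/s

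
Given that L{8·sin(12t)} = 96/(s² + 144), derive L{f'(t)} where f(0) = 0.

L{f'(t)} = s·F(s) - f(0) = s·96/(s² + 144) - 0 = 96s/(s² + 144)

Final answer: 96s/(s² + 144)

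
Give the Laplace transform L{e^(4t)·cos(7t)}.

L{e^(at)·cos(ωt)} = (s-a)/((s-a)² + ω²), so L{e^(4t)·cos(7t)} = (s-4)/((s-4)² + 49)

Final answer: (s-4)/((s-4)² + 49)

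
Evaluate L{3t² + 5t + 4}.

L{3t² + 5t + 4} = 3·2/s³ + 5/s² + 4/s = 6/s³ + 5/s² + 4/s

Final answer: 6/s³ + 5/s² + 4/s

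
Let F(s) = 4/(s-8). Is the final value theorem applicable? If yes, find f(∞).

sF(s) = 4s/(s-8) has a pole at s = 8 in the right half-plane. Theorem does NOT apply (unstable system; f(t) = 4·e^(8t) grows without bound).

Final answer: Not applicable (unstable)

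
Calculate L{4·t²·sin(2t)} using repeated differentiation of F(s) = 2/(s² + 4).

F(s) = 2/(s² + 4). F'(s) = -4s/(s² + 4)². F''(s) = -4(4 - 3s²)/(s² + 4)³ = (12s² - 16)/(s² + 4)³. So L{t²·sin(2t)} = (-1)² F''(s) = (12s² - 16)/(s² + 4)³. Then L{4·t²·sin(2t)} = 4·(12s² - 16)/(s² + 4)³ = (48s² - 64)/(s² + 4)³

Final answer: (48s² - 64)/(s² + 4)³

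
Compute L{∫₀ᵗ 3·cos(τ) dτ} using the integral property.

L{∫₀ᵗ f(τ)dτ} = F(s)/s with F(s) = 3s/(s² + 1), so the result is (3s/(s² + 1))/s = 3/(s² + 1)

Final answer: 3/(s² + 1)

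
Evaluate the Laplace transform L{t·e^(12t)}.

L{t^n·e^(at)} = n!/(s-a)^(n+1), so L{t·e^(12t)} = 1/(s-12)^2

Final answer: 1/(s-12)^2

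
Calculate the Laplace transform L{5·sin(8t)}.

L{sin(ωt)} = ω/(s² + ω²), so L{sin(8t)} = 8/(s² + 64). Then L{5·sin(8t)} = 5·8/(s² + 64) = 40/(s² + 64)

Final answer: 40/(s² + 64)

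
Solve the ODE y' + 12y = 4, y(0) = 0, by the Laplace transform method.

sY + 12Y = 4/s. Y = 4/(s(s+12)). Partial fractions: Y = 1/3/s - 1/3/(s+12)

Final answer: y(t) = 1/3(1 - e^(-12t))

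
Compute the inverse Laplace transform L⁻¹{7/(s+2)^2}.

L⁻¹{n!/(s-a)^(n+1)} = t^n·e^(at) with n=1, a=-2. So L⁻¹{1/(s+2)^2} = t·e^(-2t), and L⁻¹{7/(s+2)^2} = (7/1)·t·e^(-2t) = 7·t·e^(-2t)

Final answer: 7·t·e^(-2t)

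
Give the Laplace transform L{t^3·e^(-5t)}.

L{t^n·e^(at)} = n!/(s-a)^(n+1), so L{t^3·e^(-5t)} = 6/(s+5)^4

Final answer: 6/(s+5)^4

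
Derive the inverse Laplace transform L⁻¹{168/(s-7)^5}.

L⁻¹{n!/(s-a)^(n+1)} = t^n·e^(at) with n=4, a=7. So L⁻¹{24/(s-7)^5} = t^4·e^(7t), and L⁻¹{168/(s-7)^5} = (168/24)·t^4·e^(7t) = 7·t^4·e^(7t)

Final answer: 7·t^4·e^(7t)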